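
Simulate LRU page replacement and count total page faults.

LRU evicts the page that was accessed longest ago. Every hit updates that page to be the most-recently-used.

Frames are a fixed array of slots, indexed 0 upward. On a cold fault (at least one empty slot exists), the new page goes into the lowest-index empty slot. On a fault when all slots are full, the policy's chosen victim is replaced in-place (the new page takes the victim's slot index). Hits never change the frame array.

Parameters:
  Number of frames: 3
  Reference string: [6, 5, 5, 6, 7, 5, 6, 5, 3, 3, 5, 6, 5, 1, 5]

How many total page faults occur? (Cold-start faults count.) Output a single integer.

Answer: 5

Derivation:
Step 0: ref 6 → FAULT, frames=[6,-,-]
Step 1: ref 5 → FAULT, frames=[6,5,-]
Step 2: ref 5 → HIT, frames=[6,5,-]
Step 3: ref 6 → HIT, frames=[6,5,-]
Step 4: ref 7 → FAULT, frames=[6,5,7]
Step 5: ref 5 → HIT, frames=[6,5,7]
Step 6: ref 6 → HIT, frames=[6,5,7]
Step 7: ref 5 → HIT, frames=[6,5,7]
Step 8: ref 3 → FAULT (evict 7), frames=[6,5,3]
Step 9: ref 3 → HIT, frames=[6,5,3]
Step 10: ref 5 → HIT, frames=[6,5,3]
Step 11: ref 6 → HIT, frames=[6,5,3]
Step 12: ref 5 → HIT, frames=[6,5,3]
Step 13: ref 1 → FAULT (evict 3), frames=[6,5,1]
Step 14: ref 5 → HIT, frames=[6,5,1]
Total faults: 5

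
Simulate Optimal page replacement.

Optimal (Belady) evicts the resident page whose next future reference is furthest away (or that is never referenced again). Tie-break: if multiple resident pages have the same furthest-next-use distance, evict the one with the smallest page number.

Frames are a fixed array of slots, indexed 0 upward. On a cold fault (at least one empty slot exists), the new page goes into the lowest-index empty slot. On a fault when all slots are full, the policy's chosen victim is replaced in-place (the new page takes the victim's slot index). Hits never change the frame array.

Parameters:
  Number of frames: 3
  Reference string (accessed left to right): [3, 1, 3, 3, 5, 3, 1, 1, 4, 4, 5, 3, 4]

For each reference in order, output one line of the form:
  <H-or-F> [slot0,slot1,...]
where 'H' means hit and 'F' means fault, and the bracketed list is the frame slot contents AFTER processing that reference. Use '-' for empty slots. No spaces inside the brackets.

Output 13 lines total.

F [3,-,-]
F [3,1,-]
H [3,1,-]
H [3,1,-]
F [3,1,5]
H [3,1,5]
H [3,1,5]
H [3,1,5]
F [3,4,5]
H [3,4,5]
H [3,4,5]
H [3,4,5]
H [3,4,5]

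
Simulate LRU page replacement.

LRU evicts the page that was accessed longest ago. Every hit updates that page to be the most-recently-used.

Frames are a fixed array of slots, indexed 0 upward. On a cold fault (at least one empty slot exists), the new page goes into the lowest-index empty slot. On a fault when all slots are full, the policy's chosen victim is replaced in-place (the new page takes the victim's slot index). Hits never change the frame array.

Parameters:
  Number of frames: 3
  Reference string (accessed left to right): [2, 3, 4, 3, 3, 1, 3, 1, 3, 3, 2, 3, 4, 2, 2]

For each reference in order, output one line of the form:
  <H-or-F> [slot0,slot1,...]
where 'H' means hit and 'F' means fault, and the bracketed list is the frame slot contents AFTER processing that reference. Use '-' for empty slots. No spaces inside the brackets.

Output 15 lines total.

F [2,-,-]
F [2,3,-]
F [2,3,4]
H [2,3,4]
H [2,3,4]
F [1,3,4]
H [1,3,4]
H [1,3,4]
H [1,3,4]
H [1,3,4]
F [1,3,2]
H [1,3,2]
F [4,3,2]
H [4,3,2]
H [4,3,2]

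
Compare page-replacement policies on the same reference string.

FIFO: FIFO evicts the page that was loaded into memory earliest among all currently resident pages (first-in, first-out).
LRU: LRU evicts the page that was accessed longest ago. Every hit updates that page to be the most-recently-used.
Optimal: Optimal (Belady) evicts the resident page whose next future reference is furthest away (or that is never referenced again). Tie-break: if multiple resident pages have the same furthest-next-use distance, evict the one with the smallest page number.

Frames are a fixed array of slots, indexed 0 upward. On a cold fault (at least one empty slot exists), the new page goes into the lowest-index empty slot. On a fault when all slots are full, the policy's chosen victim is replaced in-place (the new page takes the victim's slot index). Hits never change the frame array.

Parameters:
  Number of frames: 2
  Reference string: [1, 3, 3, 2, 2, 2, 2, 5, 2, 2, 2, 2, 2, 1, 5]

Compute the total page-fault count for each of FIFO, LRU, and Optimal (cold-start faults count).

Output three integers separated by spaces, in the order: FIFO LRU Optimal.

Answer: 5 6 5

Derivation:
--- FIFO ---
  step 0: ref 1 -> FAULT, frames=[1,-] (faults so far: 1)
  step 1: ref 3 -> FAULT, frames=[1,3] (faults so far: 2)
  step 2: ref 3 -> HIT, frames=[1,3] (faults so far: 2)
  step 3: ref 2 -> FAULT, evict 1, frames=[2,3] (faults so far: 3)
  step 4: ref 2 -> HIT, frames=[2,3] (faults so far: 3)
  step 5: ref 2 -> HIT, frames=[2,3] (faults so far: 3)
  step 6: ref 2 -> HIT, frames=[2,3] (faults so far: 3)
  step 7: ref 5 -> FAULT, evict 3, frames=[2,5] (faults so far: 4)
  step 8: ref 2 -> HIT, frames=[2,5] (faults so far: 4)
  step 9: ref 2 -> HIT, frames=[2,5] (faults so far: 4)
  step 10: ref 2 -> HIT, frames=[2,5] (faults so far: 4)
  step 11: ref 2 -> HIT, frames=[2,5] (faults so far: 4)
  step 12: ref 2 -> HIT, frames=[2,5] (faults so far: 4)
  step 13: ref 1 -> FAULT, evict 2, frames=[1,5] (faults so far: 5)
  step 14: ref 5 -> HIT, frames=[1,5] (faults so far: 5)
  FIFO total faults: 5
--- LRU ---
  step 0: ref 1 -> FAULT, frames=[1,-] (faults so far: 1)
  step 1: ref 3 -> FAULT, frames=[1,3] (faults so far: 2)
  step 2: ref 3 -> HIT, frames=[1,3] (faults so far: 2)
  step 3: ref 2 -> FAULT, evict 1, frames=[2,3] (faults so far: 3)
  step 4: ref 2 -> HIT, frames=[2,3] (faults so far: 3)
  step 5: ref 2 -> HIT, frames=[2,3] (faults so far: 3)
  step 6: ref 2 -> HIT, frames=[2,3] (faults so far: 3)
  step 7: ref 5 -> FAULT, evict 3, frames=[2,5] (faults so far: 4)
  step 8: ref 2 -> HIT, frames=[2,5] (faults so far: 4)
  step 9: ref 2 -> HIT, frames=[2,5] (faults so far: 4)
  step 10: ref 2 -> HIT, frames=[2,5] (faults so far: 4)
  step 11: ref 2 -> HIT, frames=[2,5] (faults so far: 4)
  step 12: ref 2 -> HIT, frames=[2,5] (faults so far: 4)
  step 13: ref 1 -> FAULT, evict 5, frames=[2,1] (faults so far: 5)
  step 14: ref 5 -> FAULT, evict 2, frames=[5,1] (faults so far: 6)
  LRU total faults: 6
--- Optimal ---
  step 0: ref 1 -> FAULT, frames=[1,-] (faults so far: 1)
  step 1: ref 3 -> FAULT, frames=[1,3] (faults so far: 2)
  step 2: ref 3 -> HIT, frames=[1,3] (faults so far: 2)
  step 3: ref 2 -> FAULT, evict 3, frames=[1,2] (faults so far: 3)
  step 4: ref 2 -> HIT, frames=[1,2] (faults so far: 3)
  step 5: ref 2 -> HIT, frames=[1,2] (faults so far: 3)
  step 6: ref 2 -> HIT, frames=[1,2] (faults so far: 3)
  step 7: ref 5 -> FAULT, evict 1, frames=[5,2] (faults so far: 4)
  step 8: ref 2 -> HIT, frames=[5,2] (faults so far: 4)
  step 9: ref 2 -> HIT, frames=[5,2] (faults so far: 4)
  step 10: ref 2 -> HIT, frames=[5,2] (faults so far: 4)
  step 11: ref 2 -> HIT, frames=[5,2] (faults so far: 4)
  step 12: ref 2 -> HIT, frames=[5,2] (faults so far: 4)
  step 13: ref 1 -> FAULT, evict 2, frames=[5,1] (faults so far: 5)
  step 14: ref 5 -> HIT, frames=[5,1] (faults so far: 5)
  Optimal total faults: 5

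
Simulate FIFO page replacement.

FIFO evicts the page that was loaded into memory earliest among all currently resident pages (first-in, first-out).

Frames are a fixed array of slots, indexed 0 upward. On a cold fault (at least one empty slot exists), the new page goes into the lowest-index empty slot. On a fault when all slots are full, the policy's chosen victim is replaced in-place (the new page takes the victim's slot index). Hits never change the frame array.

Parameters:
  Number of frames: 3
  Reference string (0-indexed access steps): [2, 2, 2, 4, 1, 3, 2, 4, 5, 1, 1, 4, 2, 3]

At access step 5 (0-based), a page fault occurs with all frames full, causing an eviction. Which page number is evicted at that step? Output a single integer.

Step 0: ref 2 -> FAULT, frames=[2,-,-]
Step 1: ref 2 -> HIT, frames=[2,-,-]
Step 2: ref 2 -> HIT, frames=[2,-,-]
Step 3: ref 4 -> FAULT, frames=[2,4,-]
Step 4: ref 1 -> FAULT, frames=[2,4,1]
Step 5: ref 3 -> FAULT, evict 2, frames=[3,4,1]
At step 5: evicted page 2

Answer: 2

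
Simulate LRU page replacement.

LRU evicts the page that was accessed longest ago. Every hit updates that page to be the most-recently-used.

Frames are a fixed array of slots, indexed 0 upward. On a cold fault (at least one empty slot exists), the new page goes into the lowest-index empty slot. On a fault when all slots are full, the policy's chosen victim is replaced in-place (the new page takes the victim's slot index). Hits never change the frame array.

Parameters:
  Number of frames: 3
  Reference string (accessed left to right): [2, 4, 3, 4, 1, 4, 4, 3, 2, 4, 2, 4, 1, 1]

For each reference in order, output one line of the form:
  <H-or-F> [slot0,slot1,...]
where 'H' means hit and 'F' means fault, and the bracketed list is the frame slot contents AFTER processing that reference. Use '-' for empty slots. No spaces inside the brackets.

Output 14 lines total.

F [2,-,-]
F [2,4,-]
F [2,4,3]
H [2,4,3]
F [1,4,3]
H [1,4,3]
H [1,4,3]
H [1,4,3]
F [2,4,3]
H [2,4,3]
H [2,4,3]
H [2,4,3]
F [2,4,1]
H [2,4,1]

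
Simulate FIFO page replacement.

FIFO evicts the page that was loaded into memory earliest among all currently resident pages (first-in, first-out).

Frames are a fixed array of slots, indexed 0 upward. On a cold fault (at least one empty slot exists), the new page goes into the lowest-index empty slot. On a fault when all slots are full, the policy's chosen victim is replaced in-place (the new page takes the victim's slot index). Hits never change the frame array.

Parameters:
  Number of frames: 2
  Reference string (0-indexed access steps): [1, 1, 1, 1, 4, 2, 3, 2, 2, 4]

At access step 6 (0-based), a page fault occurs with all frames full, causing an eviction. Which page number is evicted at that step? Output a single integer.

Answer: 4

Derivation:
Step 0: ref 1 -> FAULT, frames=[1,-]
Step 1: ref 1 -> HIT, frames=[1,-]
Step 2: ref 1 -> HIT, frames=[1,-]
Step 3: ref 1 -> HIT, frames=[1,-]
Step 4: ref 4 -> FAULT, frames=[1,4]
Step 5: ref 2 -> FAULT, evict 1, frames=[2,4]
Step 6: ref 3 -> FAULT, evict 4, frames=[2,3]
At step 6: evicted page 4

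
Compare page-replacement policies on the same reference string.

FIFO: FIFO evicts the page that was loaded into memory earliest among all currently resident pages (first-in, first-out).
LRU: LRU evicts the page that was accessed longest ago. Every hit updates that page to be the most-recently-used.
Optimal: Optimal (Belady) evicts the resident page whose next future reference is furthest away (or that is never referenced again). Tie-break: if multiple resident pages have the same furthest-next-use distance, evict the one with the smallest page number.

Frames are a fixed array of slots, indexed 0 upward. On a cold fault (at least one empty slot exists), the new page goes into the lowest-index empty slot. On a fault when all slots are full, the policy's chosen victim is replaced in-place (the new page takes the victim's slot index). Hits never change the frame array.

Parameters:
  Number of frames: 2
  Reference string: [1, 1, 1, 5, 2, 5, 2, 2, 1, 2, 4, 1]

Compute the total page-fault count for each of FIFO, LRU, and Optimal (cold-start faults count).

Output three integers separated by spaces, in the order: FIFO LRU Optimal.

Answer: 5 6 5

Derivation:
--- FIFO ---
  step 0: ref 1 -> FAULT, frames=[1,-] (faults so far: 1)
  step 1: ref 1 -> HIT, frames=[1,-] (faults so far: 1)
  step 2: ref 1 -> HIT, frames=[1,-] (faults so far: 1)
  step 3: ref 5 -> FAULT, frames=[1,5] (faults so far: 2)
  step 4: ref 2 -> FAULT, evict 1, frames=[2,5] (faults so far: 3)
  step 5: ref 5 -> HIT, frames=[2,5] (faults so far: 3)
  step 6: ref 2 -> HIT, frames=[2,5] (faults so far: 3)
  step 7: ref 2 -> HIT, frames=[2,5] (faults so far: 3)
  step 8: ref 1 -> FAULT, evict 5, frames=[2,1] (faults so far: 4)
  step 9: ref 2 -> HIT, frames=[2,1] (faults so far: 4)
  step 10: ref 4 -> FAULT, evict 2, frames=[4,1] (faults so far: 5)
  step 11: ref 1 -> HIT, frames=[4,1] (faults so far: 5)
  FIFO total faults: 5
--- LRU ---
  step 0: ref 1 -> FAULT, frames=[1,-] (faults so far: 1)
  step 1: ref 1 -> HIT, frames=[1,-] (faults so far: 1)
  step 2: ref 1 -> HIT, frames=[1,-] (faults so far: 1)
  step 3: ref 5 -> FAULT, frames=[1,5] (faults so far: 2)
  step 4: ref 2 -> FAULT, evict 1, frames=[2,5] (faults so far: 3)
  step 5: ref 5 -> HIT, frames=[2,5] (faults so far: 3)
  step 6: ref 2 -> HIT, frames=[2,5] (faults so far: 3)
  step 7: ref 2 -> HIT, frames=[2,5] (faults so far: 3)
  step 8: ref 1 -> FAULT, evict 5, frames=[2,1] (faults so far: 4)
  step 9: ref 2 -> HIT, frames=[2,1] (faults so far: 4)
  step 10: ref 4 -> FAULT, evict 1, frames=[2,4] (faults so far: 5)
  step 11: ref 1 -> FAULT, evict 2, frames=[1,4] (faults so far: 6)
  LRU total faults: 6
--- Optimal ---
  step 0: ref 1 -> FAULT, frames=[1,-] (faults so far: 1)
  step 1: ref 1 -> HIT, frames=[1,-] (faults so far: 1)
  step 2: ref 1 -> HIT, frames=[1,-] (faults so far: 1)
  step 3: ref 5 -> FAULT, frames=[1,5] (faults so far: 2)
  step 4: ref 2 -> FAULT, evict 1, frames=[2,5] (faults so far: 3)
  step 5: ref 5 -> HIT, frames=[2,5] (faults so far: 3)
  step 6: ref 2 -> HIT, frames=[2,5] (faults so far: 3)
  step 7: ref 2 -> HIT, frames=[2,5] (faults so far: 3)
  step 8: ref 1 -> FAULT, evict 5, frames=[2,1] (faults so far: 4)
  step 9: ref 2 -> HIT, frames=[2,1] (faults so far: 4)
  step 10: ref 4 -> FAULT, evict 2, frames=[4,1] (faults so far: 5)
  step 11: ref 1 -> HIT, frames=[4,1] (faults so far: 5)
  Optimal total faults: 5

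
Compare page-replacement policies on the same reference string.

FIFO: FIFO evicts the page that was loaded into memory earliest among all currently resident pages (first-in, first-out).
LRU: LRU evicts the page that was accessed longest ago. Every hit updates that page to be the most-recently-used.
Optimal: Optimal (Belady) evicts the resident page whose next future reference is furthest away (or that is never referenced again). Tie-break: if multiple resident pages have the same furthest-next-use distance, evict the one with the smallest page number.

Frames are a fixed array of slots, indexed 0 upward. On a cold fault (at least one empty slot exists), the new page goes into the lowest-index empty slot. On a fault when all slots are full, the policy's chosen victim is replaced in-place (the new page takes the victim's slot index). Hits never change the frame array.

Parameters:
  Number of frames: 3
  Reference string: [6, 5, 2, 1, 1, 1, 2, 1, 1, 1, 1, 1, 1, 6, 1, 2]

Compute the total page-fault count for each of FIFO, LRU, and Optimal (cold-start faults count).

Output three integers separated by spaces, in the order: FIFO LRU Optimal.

--- FIFO ---
  step 0: ref 6 -> FAULT, frames=[6,-,-] (faults so far: 1)
  step 1: ref 5 -> FAULT, frames=[6,5,-] (faults so far: 2)
  step 2: ref 2 -> FAULT, frames=[6,5,2] (faults so far: 3)
  step 3: ref 1 -> FAULT, evict 6, frames=[1,5,2] (faults so far: 4)
  step 4: ref 1 -> HIT, frames=[1,5,2] (faults so far: 4)
  step 5: ref 1 -> HIT, frames=[1,5,2] (faults so far: 4)
  step 6: ref 2 -> HIT, frames=[1,5,2] (faults so far: 4)
  step 7: ref 1 -> HIT, frames=[1,5,2] (faults so far: 4)
  step 8: ref 1 -> HIT, frames=[1,5,2] (faults so far: 4)
  step 9: ref 1 -> HIT, frames=[1,5,2] (faults so far: 4)
  step 10: ref 1 -> HIT, frames=[1,5,2] (faults so far: 4)
  step 11: ref 1 -> HIT, frames=[1,5,2] (faults so far: 4)
  step 12: ref 1 -> HIT, frames=[1,5,2] (faults so far: 4)
  step 13: ref 6 -> FAULT, evict 5, frames=[1,6,2] (faults so far: 5)
  step 14: ref 1 -> HIT, frames=[1,6,2] (faults so far: 5)
  step 15: ref 2 -> HIT, frames=[1,6,2] (faults so far: 5)
  FIFO total faults: 5
--- LRU ---
  step 0: ref 6 -> FAULT, frames=[6,-,-] (faults so far: 1)
  step 1: ref 5 -> FAULT, frames=[6,5,-] (faults so far: 2)
  step 2: ref 2 -> FAULT, frames=[6,5,2] (faults so far: 3)
  step 3: ref 1 -> FAULT, evict 6, frames=[1,5,2] (faults so far: 4)
  step 4: ref 1 -> HIT, frames=[1,5,2] (faults so far: 4)
  step 5: ref 1 -> HIT, frames=[1,5,2] (faults so far: 4)
  step 6: ref 2 -> HIT, frames=[1,5,2] (faults so far: 4)
  step 7: ref 1 -> HIT, frames=[1,5,2] (faults so far: 4)
  step 8: ref 1 -> HIT, frames=[1,5,2] (faults so far: 4)
  step 9: ref 1 -> HIT, frames=[1,5,2] (faults so far: 4)
  step 10: ref 1 -> HIT, frames=[1,5,2] (faults so far: 4)
  step 11: ref 1 -> HIT, frames=[1,5,2] (faults so far: 4)
  step 12: ref 1 -> HIT, frames=[1,5,2] (faults so far: 4)
  step 13: ref 6 -> FAULT, evict 5, frames=[1,6,2] (faults so far: 5)
  step 14: ref 1 -> HIT, frames=[1,6,2] (faults so far: 5)
  step 15: ref 2 -> HIT, frames=[1,6,2] (faults so far: 5)
  LRU total faults: 5
--- Optimal ---
  step 0: ref 6 -> FAULT, frames=[6,-,-] (faults so far: 1)
  step 1: ref 5 -> FAULT, frames=[6,5,-] (faults so far: 2)
  step 2: ref 2 -> FAULT, frames=[6,5,2] (faults so far: 3)
  step 3: ref 1 -> FAULT, evict 5, frames=[6,1,2] (faults so far: 4)
  step 4: ref 1 -> HIT, frames=[6,1,2] (faults so far: 4)
  step 5: ref 1 -> HIT, frames=[6,1,2] (faults so far: 4)
  step 6: ref 2 -> HIT, frames=[6,1,2] (faults so far: 4)
  step 7: ref 1 -> HIT, frames=[6,1,2] (faults so far: 4)
  step 8: ref 1 -> HIT, frames=[6,1,2] (faults so far: 4)
  step 9: ref 1 -> HIT, frames=[6,1,2] (faults so far: 4)
  step 10: ref 1 -> HIT, frames=[6,1,2] (faults so far: 4)
  step 11: ref 1 -> HIT, frames=[6,1,2] (faults so far: 4)
  step 12: ref 1 -> HIT, frames=[6,1,2] (faults so far: 4)
  step 13: ref 6 -> HIT, frames=[6,1,2] (faults so far: 4)
  step 14: ref 1 -> HIT, frames=[6,1,2] (faults so far: 4)
  step 15: ref 2 -> HIT, frames=[6,1,2] (faults so far: 4)
  Optimal total faults: 4

Answer: 5 5 4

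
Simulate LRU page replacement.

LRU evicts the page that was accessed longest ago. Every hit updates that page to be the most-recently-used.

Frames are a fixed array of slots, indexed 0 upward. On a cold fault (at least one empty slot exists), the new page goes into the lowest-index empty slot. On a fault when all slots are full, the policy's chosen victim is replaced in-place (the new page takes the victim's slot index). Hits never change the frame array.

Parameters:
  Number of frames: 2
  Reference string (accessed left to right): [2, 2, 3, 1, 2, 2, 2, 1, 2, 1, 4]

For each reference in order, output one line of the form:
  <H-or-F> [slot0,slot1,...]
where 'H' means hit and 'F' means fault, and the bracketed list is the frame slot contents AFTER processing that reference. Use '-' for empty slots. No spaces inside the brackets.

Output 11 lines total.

F [2,-]
H [2,-]
F [2,3]
F [1,3]
F [1,2]
H [1,2]
H [1,2]
H [1,2]
H [1,2]
H [1,2]
F [1,4]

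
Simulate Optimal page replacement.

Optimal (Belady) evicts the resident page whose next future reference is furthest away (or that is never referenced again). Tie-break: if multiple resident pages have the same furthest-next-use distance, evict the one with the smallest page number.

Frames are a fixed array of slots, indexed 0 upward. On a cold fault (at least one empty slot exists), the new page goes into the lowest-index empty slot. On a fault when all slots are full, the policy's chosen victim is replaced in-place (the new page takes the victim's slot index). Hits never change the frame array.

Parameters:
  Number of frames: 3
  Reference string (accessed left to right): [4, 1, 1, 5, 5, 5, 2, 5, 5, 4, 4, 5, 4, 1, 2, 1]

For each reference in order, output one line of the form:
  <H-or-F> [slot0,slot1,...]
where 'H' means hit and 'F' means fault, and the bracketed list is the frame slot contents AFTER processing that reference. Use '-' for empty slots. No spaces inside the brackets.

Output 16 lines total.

F [4,-,-]
F [4,1,-]
H [4,1,-]
F [4,1,5]
H [4,1,5]
H [4,1,5]
F [4,2,5]
H [4,2,5]
H [4,2,5]
H [4,2,5]
H [4,2,5]
H [4,2,5]
H [4,2,5]
F [1,2,5]
H [1,2,5]
H [1,2,5]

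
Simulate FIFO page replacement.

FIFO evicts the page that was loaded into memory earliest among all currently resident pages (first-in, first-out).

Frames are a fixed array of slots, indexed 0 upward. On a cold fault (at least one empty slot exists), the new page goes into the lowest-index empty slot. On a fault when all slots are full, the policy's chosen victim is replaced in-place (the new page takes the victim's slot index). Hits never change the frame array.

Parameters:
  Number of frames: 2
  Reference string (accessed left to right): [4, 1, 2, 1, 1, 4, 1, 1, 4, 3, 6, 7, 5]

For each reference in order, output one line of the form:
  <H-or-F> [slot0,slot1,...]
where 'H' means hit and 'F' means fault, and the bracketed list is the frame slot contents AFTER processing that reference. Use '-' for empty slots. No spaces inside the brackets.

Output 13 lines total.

F [4,-]
F [4,1]
F [2,1]
H [2,1]
H [2,1]
F [2,4]
F [1,4]
H [1,4]
H [1,4]
F [1,3]
F [6,3]
F [6,7]
F [5,7]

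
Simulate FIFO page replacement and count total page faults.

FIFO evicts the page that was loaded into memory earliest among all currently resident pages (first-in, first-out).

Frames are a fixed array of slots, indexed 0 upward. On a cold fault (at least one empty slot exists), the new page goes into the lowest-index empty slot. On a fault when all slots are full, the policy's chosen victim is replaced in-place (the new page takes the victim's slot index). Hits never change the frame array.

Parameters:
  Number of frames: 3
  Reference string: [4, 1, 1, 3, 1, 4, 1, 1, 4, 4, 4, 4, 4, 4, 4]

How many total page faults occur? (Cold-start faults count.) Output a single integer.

Answer: 3

Derivation:
Step 0: ref 4 → FAULT, frames=[4,-,-]
Step 1: ref 1 → FAULT, frames=[4,1,-]
Step 2: ref 1 → HIT, frames=[4,1,-]
Step 3: ref 3 → FAULT, frames=[4,1,3]
Step 4: ref 1 → HIT, frames=[4,1,3]
Step 5: ref 4 → HIT, frames=[4,1,3]
Step 6: ref 1 → HIT, frames=[4,1,3]
Step 7: ref 1 → HIT, frames=[4,1,3]
Step 8: ref 4 → HIT, frames=[4,1,3]
Step 9: ref 4 → HIT, frames=[4,1,3]
Step 10: ref 4 → HIT, frames=[4,1,3]
Step 11: ref 4 → HIT, frames=[4,1,3]
Step 12: ref 4 → HIT, frames=[4,1,3]
Step 13: ref 4 → HIT, frames=[4,1,3]
Step 14: ref 4 → HIT, frames=[4,1,3]
Total faults: 3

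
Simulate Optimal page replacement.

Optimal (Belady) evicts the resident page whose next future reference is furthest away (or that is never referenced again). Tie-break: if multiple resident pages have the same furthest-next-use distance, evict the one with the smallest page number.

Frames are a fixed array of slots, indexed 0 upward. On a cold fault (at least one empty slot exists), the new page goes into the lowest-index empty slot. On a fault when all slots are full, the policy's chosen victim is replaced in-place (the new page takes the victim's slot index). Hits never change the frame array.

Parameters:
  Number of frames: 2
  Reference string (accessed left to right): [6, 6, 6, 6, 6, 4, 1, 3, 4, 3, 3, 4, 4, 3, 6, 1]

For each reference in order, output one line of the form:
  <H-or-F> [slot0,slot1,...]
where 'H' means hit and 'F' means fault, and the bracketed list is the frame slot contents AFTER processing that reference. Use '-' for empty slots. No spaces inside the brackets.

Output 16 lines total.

F [6,-]
H [6,-]
H [6,-]
H [6,-]
H [6,-]
F [6,4]
F [1,4]
F [3,4]
H [3,4]
H [3,4]
H [3,4]
H [3,4]
H [3,4]
H [3,4]
F [6,4]
F [6,1]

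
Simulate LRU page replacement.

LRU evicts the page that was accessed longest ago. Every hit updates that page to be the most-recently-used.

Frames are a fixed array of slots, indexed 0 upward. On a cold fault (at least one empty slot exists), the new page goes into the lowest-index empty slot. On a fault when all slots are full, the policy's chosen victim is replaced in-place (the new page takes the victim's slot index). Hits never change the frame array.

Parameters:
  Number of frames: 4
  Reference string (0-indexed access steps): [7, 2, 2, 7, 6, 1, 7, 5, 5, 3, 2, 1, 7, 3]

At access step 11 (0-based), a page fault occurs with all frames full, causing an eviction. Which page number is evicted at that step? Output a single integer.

Answer: 7

Derivation:
Step 0: ref 7 -> FAULT, frames=[7,-,-,-]
Step 1: ref 2 -> FAULT, frames=[7,2,-,-]
Step 2: ref 2 -> HIT, frames=[7,2,-,-]
Step 3: ref 7 -> HIT, frames=[7,2,-,-]
Step 4: ref 6 -> FAULT, frames=[7,2,6,-]
Step 5: ref 1 -> FAULT, frames=[7,2,6,1]
Step 6: ref 7 -> HIT, frames=[7,2,6,1]
Step 7: ref 5 -> FAULT, evict 2, frames=[7,5,6,1]
Step 8: ref 5 -> HIT, frames=[7,5,6,1]
Step 9: ref 3 -> FAULT, evict 6, frames=[7,5,3,1]
Step 10: ref 2 -> FAULT, evict 1, frames=[7,5,3,2]
Step 11: ref 1 -> FAULT, evict 7, frames=[1,5,3,2]
At step 11: evicted page 7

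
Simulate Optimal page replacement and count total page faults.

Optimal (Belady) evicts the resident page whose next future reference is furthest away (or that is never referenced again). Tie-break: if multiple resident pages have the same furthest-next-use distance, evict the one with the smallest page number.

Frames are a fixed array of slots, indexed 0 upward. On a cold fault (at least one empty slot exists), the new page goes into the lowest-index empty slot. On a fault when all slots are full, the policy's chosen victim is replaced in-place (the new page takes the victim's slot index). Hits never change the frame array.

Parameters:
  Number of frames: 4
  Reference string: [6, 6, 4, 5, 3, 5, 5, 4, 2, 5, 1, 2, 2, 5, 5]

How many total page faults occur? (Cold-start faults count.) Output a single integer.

Answer: 6

Derivation:
Step 0: ref 6 → FAULT, frames=[6,-,-,-]
Step 1: ref 6 → HIT, frames=[6,-,-,-]
Step 2: ref 4 → FAULT, frames=[6,4,-,-]
Step 3: ref 5 → FAULT, frames=[6,4,5,-]
Step 4: ref 3 → FAULT, frames=[6,4,5,3]
Step 5: ref 5 → HIT, frames=[6,4,5,3]
Step 6: ref 5 → HIT, frames=[6,4,5,3]
Step 7: ref 4 → HIT, frames=[6,4,5,3]
Step 8: ref 2 → FAULT (evict 3), frames=[6,4,5,2]
Step 9: ref 5 → HIT, frames=[6,4,5,2]
Step 10: ref 1 → FAULT (evict 4), frames=[6,1,5,2]
Step 11: ref 2 → HIT, frames=[6,1,5,2]
Step 12: ref 2 → HIT, frames=[6,1,5,2]
Step 13: ref 5 → HIT, frames=[6,1,5,2]
Step 14: ref 5 → HIT, frames=[6,1,5,2]
Total faults: 6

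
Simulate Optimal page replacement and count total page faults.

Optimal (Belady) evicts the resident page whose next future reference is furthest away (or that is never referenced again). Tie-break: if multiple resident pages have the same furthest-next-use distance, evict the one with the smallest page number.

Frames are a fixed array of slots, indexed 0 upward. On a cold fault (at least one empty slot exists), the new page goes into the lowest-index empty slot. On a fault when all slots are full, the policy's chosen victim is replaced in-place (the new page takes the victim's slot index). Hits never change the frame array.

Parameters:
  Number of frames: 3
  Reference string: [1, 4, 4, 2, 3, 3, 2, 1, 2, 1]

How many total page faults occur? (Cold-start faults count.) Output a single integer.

Step 0: ref 1 → FAULT, frames=[1,-,-]
Step 1: ref 4 → FAULT, frames=[1,4,-]
Step 2: ref 4 → HIT, frames=[1,4,-]
Step 3: ref 2 → FAULT, frames=[1,4,2]
Step 4: ref 3 → FAULT (evict 4), frames=[1,3,2]
Step 5: ref 3 → HIT, frames=[1,3,2]
Step 6: ref 2 → HIT, frames=[1,3,2]
Step 7: ref 1 → HIT, frames=[1,3,2]
Step 8: ref 2 → HIT, frames=[1,3,2]
Step 9: ref 1 → HIT, frames=[1,3,2]
Total faults: 4

Answer: 4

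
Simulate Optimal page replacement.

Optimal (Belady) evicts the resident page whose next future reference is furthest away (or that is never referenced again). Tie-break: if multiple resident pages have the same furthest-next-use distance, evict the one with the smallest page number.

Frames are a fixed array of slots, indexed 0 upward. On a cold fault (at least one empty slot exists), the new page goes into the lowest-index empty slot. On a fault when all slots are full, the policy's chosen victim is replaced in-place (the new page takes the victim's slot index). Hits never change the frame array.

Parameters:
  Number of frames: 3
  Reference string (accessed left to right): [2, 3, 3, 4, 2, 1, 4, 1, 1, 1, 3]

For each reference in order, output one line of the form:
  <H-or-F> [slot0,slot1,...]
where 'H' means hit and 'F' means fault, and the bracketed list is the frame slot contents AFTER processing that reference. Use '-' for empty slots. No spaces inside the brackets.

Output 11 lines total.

F [2,-,-]
F [2,3,-]
H [2,3,-]
F [2,3,4]
H [2,3,4]
F [1,3,4]
H [1,3,4]
H [1,3,4]
H [1,3,4]
H [1,3,4]
H [1,3,4]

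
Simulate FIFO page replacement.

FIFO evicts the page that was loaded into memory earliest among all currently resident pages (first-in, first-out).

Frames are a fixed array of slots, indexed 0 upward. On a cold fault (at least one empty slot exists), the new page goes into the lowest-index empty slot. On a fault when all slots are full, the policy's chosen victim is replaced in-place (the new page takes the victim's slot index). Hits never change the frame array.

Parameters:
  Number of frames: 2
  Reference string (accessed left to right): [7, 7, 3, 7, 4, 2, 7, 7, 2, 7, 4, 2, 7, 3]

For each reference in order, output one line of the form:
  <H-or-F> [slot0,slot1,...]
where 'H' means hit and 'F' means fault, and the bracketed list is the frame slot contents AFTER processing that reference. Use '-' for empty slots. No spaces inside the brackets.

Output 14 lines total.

F [7,-]
H [7,-]
F [7,3]
H [7,3]
F [4,3]
F [4,2]
F [7,2]
H [7,2]
H [7,2]
H [7,2]
F [7,4]
F [2,4]
F [2,7]
F [3,7]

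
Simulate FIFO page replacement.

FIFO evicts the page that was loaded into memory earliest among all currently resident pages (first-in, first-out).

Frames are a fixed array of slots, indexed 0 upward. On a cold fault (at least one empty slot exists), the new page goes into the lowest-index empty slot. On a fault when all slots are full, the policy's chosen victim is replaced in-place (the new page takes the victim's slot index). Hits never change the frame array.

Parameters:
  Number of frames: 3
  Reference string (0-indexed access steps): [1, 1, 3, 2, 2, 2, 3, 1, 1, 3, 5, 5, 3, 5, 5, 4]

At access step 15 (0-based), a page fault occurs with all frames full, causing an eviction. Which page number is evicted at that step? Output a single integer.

Answer: 3

Derivation:
Step 0: ref 1 -> FAULT, frames=[1,-,-]
Step 1: ref 1 -> HIT, frames=[1,-,-]
Step 2: ref 3 -> FAULT, frames=[1,3,-]
Step 3: ref 2 -> FAULT, frames=[1,3,2]
Step 4: ref 2 -> HIT, frames=[1,3,2]
Step 5: ref 2 -> HIT, frames=[1,3,2]
Step 6: ref 3 -> HIT, frames=[1,3,2]
Step 7: ref 1 -> HIT, frames=[1,3,2]
Step 8: ref 1 -> HIT, frames=[1,3,2]
Step 9: ref 3 -> HIT, frames=[1,3,2]
Step 10: ref 5 -> FAULT, evict 1, frames=[5,3,2]
Step 11: ref 5 -> HIT, frames=[5,3,2]
Step 12: ref 3 -> HIT, frames=[5,3,2]
Step 13: ref 5 -> HIT, frames=[5,3,2]
Step 14: ref 5 -> HIT, frames=[5,3,2]
Step 15: ref 4 -> FAULT, evict 3, frames=[5,4,2]
At step 15: evicted page 3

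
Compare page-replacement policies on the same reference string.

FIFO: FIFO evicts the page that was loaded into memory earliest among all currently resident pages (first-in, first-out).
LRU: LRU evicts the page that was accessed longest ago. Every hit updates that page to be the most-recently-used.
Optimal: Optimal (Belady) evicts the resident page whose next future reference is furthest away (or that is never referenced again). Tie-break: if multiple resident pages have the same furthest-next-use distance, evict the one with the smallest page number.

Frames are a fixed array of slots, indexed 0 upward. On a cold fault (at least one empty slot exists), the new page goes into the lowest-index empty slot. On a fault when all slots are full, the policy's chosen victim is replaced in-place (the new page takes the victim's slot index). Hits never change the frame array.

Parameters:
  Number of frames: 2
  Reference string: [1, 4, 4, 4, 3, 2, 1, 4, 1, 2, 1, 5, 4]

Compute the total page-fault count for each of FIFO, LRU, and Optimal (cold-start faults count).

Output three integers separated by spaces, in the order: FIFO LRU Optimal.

--- FIFO ---
  step 0: ref 1 -> FAULT, frames=[1,-] (faults so far: 1)
  step 1: ref 4 -> FAULT, frames=[1,4] (faults so far: 2)
  step 2: ref 4 -> HIT, frames=[1,4] (faults so far: 2)
  step 3: ref 4 -> HIT, frames=[1,4] (faults so far: 2)
  step 4: ref 3 -> FAULT, evict 1, frames=[3,4] (faults so far: 3)
  step 5: ref 2 -> FAULT, evict 4, frames=[3,2] (faults so far: 4)
  step 6: ref 1 -> FAULT, evict 3, frames=[1,2] (faults so far: 5)
  step 7: ref 4 -> FAULT, evict 2, frames=[1,4] (faults so far: 6)
  step 8: ref 1 -> HIT, frames=[1,4] (faults so far: 6)
  step 9: ref 2 -> FAULT, evict 1, frames=[2,4] (faults so far: 7)
  step 10: ref 1 -> FAULT, evict 4, frames=[2,1] (faults so far: 8)
  step 11: ref 5 -> FAULT, evict 2, frames=[5,1] (faults so far: 9)
  step 12: ref 4 -> FAULT, evict 1, frames=[5,4] (faults so far: 10)
  FIFO total faults: 10
--- LRU ---
  step 0: ref 1 -> FAULT, frames=[1,-] (faults so far: 1)
  step 1: ref 4 -> FAULT, frames=[1,4] (faults so far: 2)
  step 2: ref 4 -> HIT, frames=[1,4] (faults so far: 2)
  step 3: ref 4 -> HIT, frames=[1,4] (faults so far: 2)
  step 4: ref 3 -> FAULT, evict 1, frames=[3,4] (faults so far: 3)
  step 5: ref 2 -> FAULT, evict 4, frames=[3,2] (faults so far: 4)
  step 6: ref 1 -> FAULT, evict 3, frames=[1,2] (faults so far: 5)
  step 7: ref 4 -> FAULT, evict 2, frames=[1,4] (faults so far: 6)
  step 8: ref 1 -> HIT, frames=[1,4] (faults so far: 6)
  step 9: ref 2 -> FAULT, evict 4, frames=[1,2] (faults so far: 7)
  step 10: ref 1 -> HIT, frames=[1,2] (faults so far: 7)
  step 11: ref 5 -> FAULT, evict 2, frames=[1,5] (faults so far: 8)
  step 12: ref 4 -> FAULT, evict 1, frames=[4,5] (faults so far: 9)
  LRU total faults: 9
--- Optimal ---
  step 0: ref 1 -> FAULT, frames=[1,-] (faults so far: 1)
  step 1: ref 4 -> FAULT, frames=[1,4] (faults so far: 2)
  step 2: ref 4 -> HIT, frames=[1,4] (faults so far: 2)
  step 3: ref 4 -> HIT, frames=[1,4] (faults so far: 2)
  step 4: ref 3 -> FAULT, evict 4, frames=[1,3] (faults so far: 3)
  step 5: ref 2 -> FAULT, evict 3, frames=[1,2] (faults so far: 4)
  step 6: ref 1 -> HIT, frames=[1,2] (faults so far: 4)
  step 7: ref 4 -> FAULT, evict 2, frames=[1,4] (faults so far: 5)
  step 8: ref 1 -> HIT, frames=[1,4] (faults so far: 5)
  step 9: ref 2 -> FAULT, evict 4, frames=[1,2] (faults so far: 6)
  step 10: ref 1 -> HIT, frames=[1,2] (faults so far: 6)
  step 11: ref 5 -> FAULT, evict 1, frames=[5,2] (faults so far: 7)
  step 12: ref 4 -> FAULT, evict 2, frames=[5,4] (faults so far: 8)
  Optimal total faults: 8

Answer: 10 9 8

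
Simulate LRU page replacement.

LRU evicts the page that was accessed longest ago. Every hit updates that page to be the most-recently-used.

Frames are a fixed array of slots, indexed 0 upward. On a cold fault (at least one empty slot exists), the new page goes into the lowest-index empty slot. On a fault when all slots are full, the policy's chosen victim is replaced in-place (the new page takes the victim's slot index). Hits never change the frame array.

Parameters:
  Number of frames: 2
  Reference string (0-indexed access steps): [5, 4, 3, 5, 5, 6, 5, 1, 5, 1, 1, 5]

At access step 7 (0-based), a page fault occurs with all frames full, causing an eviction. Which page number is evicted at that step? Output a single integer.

Answer: 6

Derivation:
Step 0: ref 5 -> FAULT, frames=[5,-]
Step 1: ref 4 -> FAULT, frames=[5,4]
Step 2: ref 3 -> FAULT, evict 5, frames=[3,4]
Step 3: ref 5 -> FAULT, evict 4, frames=[3,5]
Step 4: ref 5 -> HIT, frames=[3,5]
Step 5: ref 6 -> FAULT, evict 3, frames=[6,5]
Step 6: ref 5 -> HIT, frames=[6,5]
Step 7: ref 1 -> FAULT, evict 6, frames=[1,5]
At step 7: evicted page 6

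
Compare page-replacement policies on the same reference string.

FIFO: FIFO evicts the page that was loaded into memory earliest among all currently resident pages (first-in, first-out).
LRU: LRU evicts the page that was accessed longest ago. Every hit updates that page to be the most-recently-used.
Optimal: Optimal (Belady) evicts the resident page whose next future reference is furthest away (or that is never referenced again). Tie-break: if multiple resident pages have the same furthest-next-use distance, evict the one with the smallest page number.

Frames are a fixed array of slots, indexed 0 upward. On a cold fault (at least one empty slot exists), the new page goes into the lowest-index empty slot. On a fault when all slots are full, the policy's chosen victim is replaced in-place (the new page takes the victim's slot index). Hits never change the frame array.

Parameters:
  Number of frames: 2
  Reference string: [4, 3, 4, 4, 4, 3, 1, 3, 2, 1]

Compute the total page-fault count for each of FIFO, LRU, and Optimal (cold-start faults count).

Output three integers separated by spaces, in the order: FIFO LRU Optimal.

--- FIFO ---
  step 0: ref 4 -> FAULT, frames=[4,-] (faults so far: 1)
  step 1: ref 3 -> FAULT, frames=[4,3] (faults so far: 2)
  step 2: ref 4 -> HIT, frames=[4,3] (faults so far: 2)
  step 3: ref 4 -> HIT, frames=[4,3] (faults so far: 2)
  step 4: ref 4 -> HIT, frames=[4,3] (faults so far: 2)
  step 5: ref 3 -> HIT, frames=[4,3] (faults so far: 2)
  step 6: ref 1 -> FAULT, evict 4, frames=[1,3] (faults so far: 3)
  step 7: ref 3 -> HIT, frames=[1,3] (faults so far: 3)
  step 8: ref 2 -> FAULT, evict 3, frames=[1,2] (faults so far: 4)
  step 9: ref 1 -> HIT, frames=[1,2] (faults so far: 4)
  FIFO total faults: 4
--- LRU ---
  step 0: ref 4 -> FAULT, frames=[4,-] (faults so far: 1)
  step 1: ref 3 -> FAULT, frames=[4,3] (faults so far: 2)
  step 2: ref 4 -> HIT, frames=[4,3] (faults so far: 2)
  step 3: ref 4 -> HIT, frames=[4,3] (faults so far: 2)
  step 4: ref 4 -> HIT, frames=[4,3] (faults so far: 2)
  step 5: ref 3 -> HIT, frames=[4,3] (faults so far: 2)
  step 6: ref 1 -> FAULT, evict 4, frames=[1,3] (faults so far: 3)
  step 7: ref 3 -> HIT, frames=[1,3] (faults so far: 3)
  step 8: ref 2 -> FAULT, evict 1, frames=[2,3] (faults so far: 4)
  step 9: ref 1 -> FAULT, evict 3, frames=[2,1] (faults so far: 5)
  LRU total faults: 5
--- Optimal ---
  step 0: ref 4 -> FAULT, frames=[4,-] (faults so far: 1)
  step 1: ref 3 -> FAULT, frames=[4,3] (faults so far: 2)
  step 2: ref 4 -> HIT, frames=[4,3] (faults so far: 2)
  step 3: ref 4 -> HIT, frames=[4,3] (faults so far: 2)
  step 4: ref 4 -> HIT, frames=[4,3] (faults so far: 2)
  step 5: ref 3 -> HIT, frames=[4,3] (faults so far: 2)
  step 6: ref 1 -> FAULT, evict 4, frames=[1,3] (faults so far: 3)
  step 7: ref 3 -> HIT, frames=[1,3] (faults so far: 3)
  step 8: ref 2 -> FAULT, evict 3, frames=[1,2] (faults so far: 4)
  step 9: ref 1 -> HIT, frames=[1,2] (faults so far: 4)
  Optimal total faults: 4

Answer: 4 5 4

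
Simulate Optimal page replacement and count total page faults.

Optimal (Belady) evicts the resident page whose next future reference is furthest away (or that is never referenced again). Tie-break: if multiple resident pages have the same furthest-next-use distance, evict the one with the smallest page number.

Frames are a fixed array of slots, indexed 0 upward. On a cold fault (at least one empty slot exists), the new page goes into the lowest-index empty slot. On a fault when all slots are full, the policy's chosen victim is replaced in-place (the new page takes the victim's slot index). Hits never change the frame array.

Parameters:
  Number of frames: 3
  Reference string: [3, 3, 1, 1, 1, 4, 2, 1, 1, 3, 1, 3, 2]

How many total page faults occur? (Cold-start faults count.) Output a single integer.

Answer: 4

Derivation:
Step 0: ref 3 → FAULT, frames=[3,-,-]
Step 1: ref 3 → HIT, frames=[3,-,-]
Step 2: ref 1 → FAULT, frames=[3,1,-]
Step 3: ref 1 → HIT, frames=[3,1,-]
Step 4: ref 1 → HIT, frames=[3,1,-]
Step 5: ref 4 → FAULT, frames=[3,1,4]
Step 6: ref 2 → FAULT (evict 4), frames=[3,1,2]
Step 7: ref 1 → HIT, frames=[3,1,2]
Step 8: ref 1 → HIT, frames=[3,1,2]
Step 9: ref 3 → HIT, frames=[3,1,2]
Step 10: ref 1 → HIT, frames=[3,1,2]
Step 11: ref 3 → HIT, frames=[3,1,2]
Step 12: ref 2 → HIT, frames=[3,1,2]
Total faults: 4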